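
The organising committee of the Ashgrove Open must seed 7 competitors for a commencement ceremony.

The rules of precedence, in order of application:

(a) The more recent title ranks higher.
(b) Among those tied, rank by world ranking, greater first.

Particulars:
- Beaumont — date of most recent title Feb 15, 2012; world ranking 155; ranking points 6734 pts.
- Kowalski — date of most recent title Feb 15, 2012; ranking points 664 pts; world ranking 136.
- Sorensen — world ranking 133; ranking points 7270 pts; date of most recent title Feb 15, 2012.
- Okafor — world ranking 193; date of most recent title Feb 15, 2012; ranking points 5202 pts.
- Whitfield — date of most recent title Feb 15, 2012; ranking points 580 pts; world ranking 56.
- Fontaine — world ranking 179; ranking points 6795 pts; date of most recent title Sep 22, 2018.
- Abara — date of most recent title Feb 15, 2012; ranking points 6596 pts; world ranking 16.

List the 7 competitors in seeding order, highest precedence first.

Fontaine, Okafor, Beaumont, Kowalski, Sorensen, Whitfield, Abara

By date of most recent title (later first): Fontaine (Sep 22, 2018); then Okafor, Beaumont, Kowalski, Sorensen, Whitfield and Abara (each Feb 15, 2012).
Among Okafor, Beaumont, Kowalski, Sorensen, Whitfield and Abara, by world ranking (higher first): Okafor (193) before Beaumont (155) before Kowalski (136) before Sorensen (133) before Whitfield (56) before Abara (16).
Full order: Fontaine, Okafor, Beaumont, Kowalski, Sorensen, Whitfield, Abara.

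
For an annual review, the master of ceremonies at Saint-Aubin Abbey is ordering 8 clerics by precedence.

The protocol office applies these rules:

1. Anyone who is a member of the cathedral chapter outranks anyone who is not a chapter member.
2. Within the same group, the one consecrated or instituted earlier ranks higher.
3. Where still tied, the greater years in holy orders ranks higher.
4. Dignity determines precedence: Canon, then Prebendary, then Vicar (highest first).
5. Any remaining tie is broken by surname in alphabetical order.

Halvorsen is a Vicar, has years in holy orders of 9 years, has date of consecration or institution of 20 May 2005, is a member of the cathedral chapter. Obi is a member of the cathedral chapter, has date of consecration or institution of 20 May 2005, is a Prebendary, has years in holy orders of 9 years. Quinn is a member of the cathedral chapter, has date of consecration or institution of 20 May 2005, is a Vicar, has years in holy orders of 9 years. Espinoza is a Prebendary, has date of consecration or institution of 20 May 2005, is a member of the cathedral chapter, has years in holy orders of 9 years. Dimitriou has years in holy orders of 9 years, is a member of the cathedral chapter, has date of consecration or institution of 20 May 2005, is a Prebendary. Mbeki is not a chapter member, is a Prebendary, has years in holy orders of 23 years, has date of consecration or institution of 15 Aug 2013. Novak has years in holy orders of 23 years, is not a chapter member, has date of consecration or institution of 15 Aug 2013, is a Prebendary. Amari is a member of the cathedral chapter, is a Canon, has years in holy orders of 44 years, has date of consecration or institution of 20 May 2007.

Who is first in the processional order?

By the first rule: Dimitriou, Espinoza, Obi, Halvorsen, Quinn and Amari (each a member of the cathedral chapter); then Mbeki and Novak (both not a chapter member).
Among Dimitriou, Espinoza, Obi, Halvorsen, Quinn and Amari, by date of consecration or institution (earlier first): Dimitriou, Espinoza, Obi, Halvorsen and Quinn (20 May 2005) before Amari (20 May 2007).
Dimitriou, Espinoza, Obi, Halvorsen and Quinn all have years in holy orders 9 years, so the next rule applies.
Among Dimitriou, Espinoza, Obi, Halvorsen and Quinn, by dignity: Dimitriou, Espinoza and Obi (Prebendary) before Halvorsen and Quinn (Vicar).
Among Dimitriou, Espinoza and Obi, alphabetically by surname: Dimitriou before Espinoza before Obi.
Among Halvorsen and Quinn, alphabetically by surname: Halvorsen before Quinn.
Mbeki and Novak both have date of consecration or institution 15 Aug 2013, so the next rule applies.
Mbeki and Novak both have years in holy orders 23 years, so the next rule applies.
Mbeki and Novak are each Prebendary, so the next rule applies.
Among Mbeki and Novak, alphabetically by surname: Mbeki before Novak.
Order: Dimitriou, Espinoza, Obi, Halvorsen, Quinn, Amari, Mbeki, Novak.

Dimitriou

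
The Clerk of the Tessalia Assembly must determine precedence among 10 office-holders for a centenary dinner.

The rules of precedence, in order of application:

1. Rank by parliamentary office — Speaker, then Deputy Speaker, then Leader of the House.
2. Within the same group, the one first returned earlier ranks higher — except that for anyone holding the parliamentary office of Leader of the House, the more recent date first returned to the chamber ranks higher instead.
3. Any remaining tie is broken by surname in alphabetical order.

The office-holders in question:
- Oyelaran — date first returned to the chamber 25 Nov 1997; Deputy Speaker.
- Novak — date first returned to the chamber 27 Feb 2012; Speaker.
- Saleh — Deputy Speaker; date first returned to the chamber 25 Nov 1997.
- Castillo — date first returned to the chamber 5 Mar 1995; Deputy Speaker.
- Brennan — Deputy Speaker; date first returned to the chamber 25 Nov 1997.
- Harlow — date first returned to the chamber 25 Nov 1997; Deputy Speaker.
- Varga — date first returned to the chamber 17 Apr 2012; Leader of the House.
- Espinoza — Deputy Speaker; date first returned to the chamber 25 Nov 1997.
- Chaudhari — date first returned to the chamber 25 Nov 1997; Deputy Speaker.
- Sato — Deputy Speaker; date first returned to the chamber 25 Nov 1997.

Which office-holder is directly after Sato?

By parliamentary office: Novak (Speaker); then Castillo, Brennan, Chaudhari, Espinoza, Harlow, Oyelaran, Saleh and Sato (Deputy Speaker); then Varga (Leader of the House).
Among Castillo, Brennan, Chaudhari, Espinoza, Harlow, Oyelaran, Saleh and Sato, by date first returned to the chamber (earlier first): Castillo (5 Mar 1995) before Brennan, Chaudhari, Espinoza, Harlow, Oyelaran, Saleh and Sato (25 Nov 1997).
Among Brennan, Chaudhari, Espinoza, Harlow, Oyelaran, Saleh and Sato, alphabetically by surname: Brennan before Chaudhari before Espinoza before Harlow before Oyelaran before Saleh before Sato.
Order: Novak, Castillo, Brennan, Chaudhari, Espinoza, Harlow, Oyelaran, Saleh, Sato, Varga.

Varga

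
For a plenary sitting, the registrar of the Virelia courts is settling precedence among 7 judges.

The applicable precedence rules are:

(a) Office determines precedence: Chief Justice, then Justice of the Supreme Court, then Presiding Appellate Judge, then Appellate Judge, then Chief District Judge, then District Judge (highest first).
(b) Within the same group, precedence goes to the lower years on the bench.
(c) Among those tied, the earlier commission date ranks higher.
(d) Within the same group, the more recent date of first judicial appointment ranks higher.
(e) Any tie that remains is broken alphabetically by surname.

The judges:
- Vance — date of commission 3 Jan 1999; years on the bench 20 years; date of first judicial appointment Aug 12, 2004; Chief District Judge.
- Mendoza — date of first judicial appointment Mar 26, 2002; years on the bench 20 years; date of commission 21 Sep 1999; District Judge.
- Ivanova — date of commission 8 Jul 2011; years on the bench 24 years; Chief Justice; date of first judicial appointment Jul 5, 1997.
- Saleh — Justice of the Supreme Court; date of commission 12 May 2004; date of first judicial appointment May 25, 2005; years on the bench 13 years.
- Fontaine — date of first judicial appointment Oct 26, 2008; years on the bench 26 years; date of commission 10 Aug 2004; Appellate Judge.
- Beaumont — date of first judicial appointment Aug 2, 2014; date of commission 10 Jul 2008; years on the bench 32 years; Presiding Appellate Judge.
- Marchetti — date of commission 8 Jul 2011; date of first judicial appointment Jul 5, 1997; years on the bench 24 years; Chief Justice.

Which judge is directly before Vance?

Fontaine

By office: Ivanova and Marchetti (Chief Justice); then Saleh (Justice of the Supreme Court); then Beaumont (Presiding Appellate Judge); then Fontaine (Appellate Judge); then Vance (Chief District Judge); then Mendoza (District Judge).
Ivanova and Marchetti both have years on the bench 24 years, so the next rule applies.
Ivanova and Marchetti both have date of commission 8 Jul 2011, so the next rule applies.
Ivanova and Marchetti both have date of first judicial appointment Jul 5, 1997, so the next rule applies.
Among Ivanova and Marchetti, alphabetically by surname: Ivanova before Marchetti.
Order: Ivanova, Marchetti, Saleh, Beaumont, Fontaine, Vance, Mendoza.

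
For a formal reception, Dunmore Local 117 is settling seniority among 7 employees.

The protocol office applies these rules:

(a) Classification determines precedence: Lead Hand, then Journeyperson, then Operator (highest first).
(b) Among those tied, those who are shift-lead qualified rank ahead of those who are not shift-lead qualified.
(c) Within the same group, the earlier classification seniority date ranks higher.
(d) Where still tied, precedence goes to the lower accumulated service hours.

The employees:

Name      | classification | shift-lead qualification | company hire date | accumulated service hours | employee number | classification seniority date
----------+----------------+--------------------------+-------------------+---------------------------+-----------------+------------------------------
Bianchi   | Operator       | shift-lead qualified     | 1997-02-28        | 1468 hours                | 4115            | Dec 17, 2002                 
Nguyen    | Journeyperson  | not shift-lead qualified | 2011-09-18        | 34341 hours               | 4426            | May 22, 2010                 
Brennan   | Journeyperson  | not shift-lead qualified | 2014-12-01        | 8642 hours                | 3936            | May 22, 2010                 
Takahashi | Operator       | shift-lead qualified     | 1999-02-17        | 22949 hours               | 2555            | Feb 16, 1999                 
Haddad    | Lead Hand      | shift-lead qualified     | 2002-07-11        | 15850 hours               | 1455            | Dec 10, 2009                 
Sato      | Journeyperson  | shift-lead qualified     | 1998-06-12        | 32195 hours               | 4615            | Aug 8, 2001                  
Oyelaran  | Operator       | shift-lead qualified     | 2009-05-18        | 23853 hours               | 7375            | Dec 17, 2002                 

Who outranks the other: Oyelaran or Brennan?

By classification: Haddad (Lead Hand); then Sato, Brennan and Nguyen (Journeyperson); then Takahashi, Bianchi and Oyelaran (Operator).
Among Sato, Brennan and Nguyen, shift-lead qualified before not shift-lead qualified: Sato (shift-lead qualified) before Brennan and Nguyen (not shift-lead qualified).
Brennan and Nguyen both have classification seniority date May 22, 2010, so the next rule applies.
Among Brennan and Nguyen, by accumulated service hours (lower first): Brennan (8642 hours) before Nguyen (34341 hours).
Takahashi, Bianchi and Oyelaran are each shift-lead qualified, so the next rule applies.
Among Takahashi, Bianchi and Oyelaran, by classification seniority date (earlier first): Takahashi (Feb 16, 1999) before Bianchi and Oyelaran (Dec 17, 2002).
Among Bianchi and Oyelaran, by accumulated service hours (lower first): Bianchi (1468 hours) before Oyelaran (23853 hours).
So Brennan takes precedence.

Brennan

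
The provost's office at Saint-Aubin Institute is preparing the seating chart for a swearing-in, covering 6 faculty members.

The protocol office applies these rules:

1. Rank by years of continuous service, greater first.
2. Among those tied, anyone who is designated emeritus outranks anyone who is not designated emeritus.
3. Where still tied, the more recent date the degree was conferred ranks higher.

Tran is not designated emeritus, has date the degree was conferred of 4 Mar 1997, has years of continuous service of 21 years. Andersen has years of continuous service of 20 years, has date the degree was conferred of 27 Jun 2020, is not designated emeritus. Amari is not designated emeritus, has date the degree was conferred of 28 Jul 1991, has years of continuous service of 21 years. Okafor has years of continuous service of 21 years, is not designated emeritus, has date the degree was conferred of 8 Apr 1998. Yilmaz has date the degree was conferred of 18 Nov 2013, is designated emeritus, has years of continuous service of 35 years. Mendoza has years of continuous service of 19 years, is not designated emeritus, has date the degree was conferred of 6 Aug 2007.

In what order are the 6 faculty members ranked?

By years of continuous service (higher first): Yilmaz (35 years); then Okafor, Tran and Amari (each 21 years); then Andersen (20 years); then Mendoza (19 years).
Okafor, Tran and Amari are each not designated emeritus, so the next rule applies.
Among Okafor, Tran and Amari, by date the degree was conferred (later first): Okafor (8 Apr 1998) before Tran (4 Mar 1997) before Amari (28 Jul 1991).
Full order: Yilmaz, Okafor, Tran, Amari, Andersen, Mendoza.

Yilmaz, Okafor, Tran, Amari, Andersen, Mendoza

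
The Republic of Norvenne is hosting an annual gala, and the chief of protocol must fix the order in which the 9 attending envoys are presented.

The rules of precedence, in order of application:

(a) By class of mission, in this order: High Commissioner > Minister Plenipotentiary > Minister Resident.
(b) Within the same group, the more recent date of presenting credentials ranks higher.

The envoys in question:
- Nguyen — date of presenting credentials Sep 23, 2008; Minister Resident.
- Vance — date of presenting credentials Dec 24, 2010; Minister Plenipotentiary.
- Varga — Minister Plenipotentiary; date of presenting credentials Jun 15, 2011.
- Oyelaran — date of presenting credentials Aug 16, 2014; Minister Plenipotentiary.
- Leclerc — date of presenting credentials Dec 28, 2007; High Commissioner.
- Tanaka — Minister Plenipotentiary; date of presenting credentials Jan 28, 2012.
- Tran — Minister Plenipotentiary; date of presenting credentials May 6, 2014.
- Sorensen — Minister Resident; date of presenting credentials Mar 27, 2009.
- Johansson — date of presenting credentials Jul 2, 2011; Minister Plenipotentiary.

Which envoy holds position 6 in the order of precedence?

Varga

By class of mission: Leclerc (High Commissioner); then Oyelaran, Tran, Tanaka, Johansson, Varga and Vance (Minister Plenipotentiary); then Sorensen and Nguyen (Minister Resident).
Among Oyelaran, Tran, Tanaka, Johansson, Varga and Vance, by date of presenting credentials (later first): Oyelaran (Aug 16, 2014) before Tran (May 6, 2014) before Tanaka (Jan 28, 2012) before Johansson (Jul 2, 2011) before Varga (Jun 15, 2011) before Vance (Dec 24, 2010).
Among Sorensen and Nguyen, by date of presenting credentials (later first): Sorensen (Mar 27, 2009) before Nguyen (Sep 23, 2008).
Order: Leclerc, Oyelaran, Tran, Tanaka, Johansson, Varga, Vance, Sorensen, Nguyen.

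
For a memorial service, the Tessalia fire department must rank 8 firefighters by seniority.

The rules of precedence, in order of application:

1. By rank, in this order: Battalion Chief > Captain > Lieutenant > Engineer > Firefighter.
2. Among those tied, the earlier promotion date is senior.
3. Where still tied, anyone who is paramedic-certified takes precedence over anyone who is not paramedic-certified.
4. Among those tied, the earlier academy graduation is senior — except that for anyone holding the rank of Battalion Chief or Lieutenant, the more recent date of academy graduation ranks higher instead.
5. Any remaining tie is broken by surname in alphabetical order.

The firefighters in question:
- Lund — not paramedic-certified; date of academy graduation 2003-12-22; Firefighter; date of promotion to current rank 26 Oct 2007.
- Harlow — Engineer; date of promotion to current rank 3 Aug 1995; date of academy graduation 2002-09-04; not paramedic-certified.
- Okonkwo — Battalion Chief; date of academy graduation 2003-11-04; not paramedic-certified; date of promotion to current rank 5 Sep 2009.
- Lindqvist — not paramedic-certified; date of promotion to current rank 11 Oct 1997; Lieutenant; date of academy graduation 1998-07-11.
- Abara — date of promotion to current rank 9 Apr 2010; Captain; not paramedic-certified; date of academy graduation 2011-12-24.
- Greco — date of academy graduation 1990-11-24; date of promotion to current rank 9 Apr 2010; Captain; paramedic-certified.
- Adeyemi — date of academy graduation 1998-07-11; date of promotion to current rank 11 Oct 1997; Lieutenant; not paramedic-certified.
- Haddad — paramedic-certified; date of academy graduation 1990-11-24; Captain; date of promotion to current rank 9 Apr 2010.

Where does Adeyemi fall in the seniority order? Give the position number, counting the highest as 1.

By rank: Okonkwo (Battalion Chief); then Greco, Haddad and Abara (Captain); then Adeyemi and Lindqvist (Lieutenant); then Harlow (Engineer); then Lund (Firefighter).
Greco, Haddad and Abara all have date of promotion to current rank 9 Apr 2010, so the next rule applies.
Among Greco, Haddad and Abara, paramedic-certified before not paramedic-certified: Greco and Haddad (paramedic-certified) before Abara (not paramedic-certified).
Greco and Haddad both have date of academy graduation 1990-11-24, so the next rule applies.
Among Greco and Haddad, alphabetically by surname: Greco before Haddad.
Adeyemi and Lindqvist both have date of promotion to current rank 11 Oct 1997, so the next rule applies.
Adeyemi and Lindqvist are each not paramedic-certified, so the next rule applies.
Adeyemi and Lindqvist both have date of academy graduation 1998-07-11, so the next rule applies.
Among Adeyemi and Lindqvist, alphabetically by surname: Adeyemi before Lindqvist.
Order: Okonkwo, Greco, Haddad, Abara, Adeyemi, Lindqvist, Harlow, Lund. So position 5.

5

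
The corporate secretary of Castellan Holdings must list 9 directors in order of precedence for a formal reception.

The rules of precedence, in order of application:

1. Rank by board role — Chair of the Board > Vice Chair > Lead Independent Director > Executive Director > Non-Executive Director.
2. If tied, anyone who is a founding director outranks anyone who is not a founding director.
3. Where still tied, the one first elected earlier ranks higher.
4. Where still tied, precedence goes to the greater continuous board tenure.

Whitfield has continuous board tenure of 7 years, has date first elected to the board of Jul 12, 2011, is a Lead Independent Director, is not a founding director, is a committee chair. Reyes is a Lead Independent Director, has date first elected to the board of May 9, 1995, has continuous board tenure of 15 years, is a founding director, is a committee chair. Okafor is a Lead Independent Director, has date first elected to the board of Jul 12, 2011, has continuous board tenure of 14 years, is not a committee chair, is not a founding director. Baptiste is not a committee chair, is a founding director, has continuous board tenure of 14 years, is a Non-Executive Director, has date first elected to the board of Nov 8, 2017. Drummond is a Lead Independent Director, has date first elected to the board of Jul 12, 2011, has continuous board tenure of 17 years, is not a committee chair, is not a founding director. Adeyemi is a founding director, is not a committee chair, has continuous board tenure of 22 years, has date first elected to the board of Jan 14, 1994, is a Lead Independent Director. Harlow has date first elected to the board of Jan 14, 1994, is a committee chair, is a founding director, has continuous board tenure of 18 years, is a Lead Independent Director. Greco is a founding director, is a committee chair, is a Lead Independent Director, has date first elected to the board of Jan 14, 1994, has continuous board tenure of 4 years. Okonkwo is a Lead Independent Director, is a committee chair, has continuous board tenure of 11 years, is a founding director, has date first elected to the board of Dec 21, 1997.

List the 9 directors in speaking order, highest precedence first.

By board role: Adeyemi, Harlow, Greco, Reyes, Okonkwo, Drummond, Okafor and Whitfield (Lead Independent Director); then Baptiste (Non-Executive Director).
Among Adeyemi, Harlow, Greco, Reyes, Okonkwo, Drummond, Okafor and Whitfield, a founding director before not a founding director: Adeyemi, Harlow, Greco, Reyes and Okonkwo (a founding director) before Drummond, Okafor and Whitfield (not a founding director).
Among Adeyemi, Harlow, Greco, Reyes and Okonkwo, by date first elected to the board (earlier first): Adeyemi, Harlow and Greco (Jan 14, 1994) before Reyes (May 9, 1995) before Okonkwo (Dec 21, 1997).
Among Adeyemi, Harlow and Greco, by continuous board tenure (higher first): Adeyemi (22 years) before Harlow (18 years) before Greco (4 years).
Drummond, Okafor and Whitfield all have date first elected to the board Jul 12, 2011, so the next rule applies.
Among Drummond, Okafor and Whitfield, by continuous board tenure (higher first): Drummond (17 years) before Okafor (14 years) before Whitfield (7 years).
Full order: Adeyemi, Harlow, Greco, Reyes, Okonkwo, Drummond, Okafor, Whitfield, Baptiste.

Adeyemi, Harlow, Greco, Reyes, Okonkwo, Drummond, Okafor, Whitfield, Baptiste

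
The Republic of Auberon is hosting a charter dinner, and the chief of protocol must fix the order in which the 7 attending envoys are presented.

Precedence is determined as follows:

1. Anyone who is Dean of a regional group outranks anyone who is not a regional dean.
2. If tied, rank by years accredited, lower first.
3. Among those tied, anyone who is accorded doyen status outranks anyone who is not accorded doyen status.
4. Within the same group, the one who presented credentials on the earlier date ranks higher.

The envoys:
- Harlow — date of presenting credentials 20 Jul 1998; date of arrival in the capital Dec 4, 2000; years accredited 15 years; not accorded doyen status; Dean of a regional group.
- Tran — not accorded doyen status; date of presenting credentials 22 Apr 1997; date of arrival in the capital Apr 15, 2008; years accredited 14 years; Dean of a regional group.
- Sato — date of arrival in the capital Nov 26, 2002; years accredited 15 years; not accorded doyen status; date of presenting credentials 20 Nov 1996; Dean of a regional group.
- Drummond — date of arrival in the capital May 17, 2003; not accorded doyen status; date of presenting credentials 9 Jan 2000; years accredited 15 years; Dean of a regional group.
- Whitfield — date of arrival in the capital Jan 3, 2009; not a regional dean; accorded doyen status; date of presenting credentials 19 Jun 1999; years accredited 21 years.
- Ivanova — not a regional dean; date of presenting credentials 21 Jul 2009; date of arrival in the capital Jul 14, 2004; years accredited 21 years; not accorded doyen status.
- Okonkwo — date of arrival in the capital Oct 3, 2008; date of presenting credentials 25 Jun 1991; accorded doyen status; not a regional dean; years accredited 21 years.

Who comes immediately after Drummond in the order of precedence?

By the first rule: Tran, Sato, Harlow and Drummond (each Dean of a regional group); then Okonkwo, Whitfield and Ivanova (each not a regional dean).
Among Tran, Sato, Harlow and Drummond, by years accredited (lower first): Tran (14 years) before Sato, Harlow and Drummond (15 years).
Sato, Harlow and Drummond are each not accorded doyen status, so the next rule applies.
Among Sato, Harlow and Drummond, by date of presenting credentials (earlier first): Sato (20 Nov 1996) before Harlow (20 Jul 1998) before Drummond (9 Jan 2000).
Okonkwo, Whitfield and Ivanova all have years accredited 21 years, so the next rule applies.
Among Okonkwo, Whitfield and Ivanova, accorded doyen status before not accorded doyen status: Okonkwo and Whitfield (accorded doyen status) before Ivanova (not accorded doyen status).
Among Okonkwo and Whitfield, by date of presenting credentials (earlier first): Okonkwo (25 Jun 1991) before Whitfield (19 Jun 1999).
Order: Tran, Sato, Harlow, Drummond, Okonkwo, Whitfield, Ivanova.

Okonkwo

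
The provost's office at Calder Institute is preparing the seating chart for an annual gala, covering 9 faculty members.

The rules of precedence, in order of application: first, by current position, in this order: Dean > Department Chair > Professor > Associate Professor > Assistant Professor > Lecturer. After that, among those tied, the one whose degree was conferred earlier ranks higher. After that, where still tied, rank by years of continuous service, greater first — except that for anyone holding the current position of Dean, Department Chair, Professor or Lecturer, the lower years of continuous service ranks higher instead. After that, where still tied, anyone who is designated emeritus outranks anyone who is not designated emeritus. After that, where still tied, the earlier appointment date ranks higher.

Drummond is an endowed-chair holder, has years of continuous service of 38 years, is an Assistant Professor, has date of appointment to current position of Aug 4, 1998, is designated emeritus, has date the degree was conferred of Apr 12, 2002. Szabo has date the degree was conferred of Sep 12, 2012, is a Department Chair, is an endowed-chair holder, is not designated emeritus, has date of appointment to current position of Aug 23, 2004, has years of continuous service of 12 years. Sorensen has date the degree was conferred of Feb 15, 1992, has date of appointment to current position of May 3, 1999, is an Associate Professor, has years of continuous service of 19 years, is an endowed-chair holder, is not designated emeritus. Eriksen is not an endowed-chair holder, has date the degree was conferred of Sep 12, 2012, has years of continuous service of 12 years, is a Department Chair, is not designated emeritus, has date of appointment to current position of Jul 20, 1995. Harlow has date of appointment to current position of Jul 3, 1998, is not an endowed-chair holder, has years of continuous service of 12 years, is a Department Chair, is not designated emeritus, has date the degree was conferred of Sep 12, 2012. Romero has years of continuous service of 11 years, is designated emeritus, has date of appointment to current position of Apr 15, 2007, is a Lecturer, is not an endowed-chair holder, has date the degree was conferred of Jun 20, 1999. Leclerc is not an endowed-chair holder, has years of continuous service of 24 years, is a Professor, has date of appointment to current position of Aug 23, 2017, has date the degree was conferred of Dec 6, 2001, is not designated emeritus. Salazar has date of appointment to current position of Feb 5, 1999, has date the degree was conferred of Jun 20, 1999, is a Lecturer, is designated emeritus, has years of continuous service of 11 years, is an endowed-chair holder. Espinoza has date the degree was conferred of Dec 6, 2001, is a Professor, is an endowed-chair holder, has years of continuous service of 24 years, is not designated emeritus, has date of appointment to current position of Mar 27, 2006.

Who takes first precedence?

Eriksen

By current position: Eriksen, Harlow and Szabo (Department Chair); then Espinoza and Leclerc (Professor); then Sorensen (Associate Professor); then Drummond (Assistant Professor); then Salazar and Romero (Lecturer).
Eriksen, Harlow and Szabo all have date the degree was conferred Sep 12, 2012, so the next rule applies.
Eriksen, Harlow and Szabo all have years of continuous service 12 years, so the next rule applies.
Eriksen, Harlow and Szabo are each not designated emeritus, so the next rule applies.
Among Eriksen, Harlow and Szabo, by date of appointment to current position (earlier first): Eriksen (Jul 20, 1995) before Harlow (Jul 3, 1998) before Szabo (Aug 23, 2004).
Espinoza and Leclerc both have date the degree was conferred Dec 6, 2001, so the next rule applies.
Espinoza and Leclerc both have years of continuous service 24 years, so the next rule applies.
Espinoza and Leclerc are each not designated emeritus, so the next rule applies.
Among Espinoza and Leclerc, by date of appointment to current position (earlier first): Espinoza (Mar 27, 2006) before Leclerc (Aug 23, 2017).
Salazar and Romero both have date the degree was conferred Jun 20, 1999, so the next rule applies.
Salazar and Romero both have years of continuous service 11 years, so the next rule applies.
Salazar and Romero are each designated emeritus, so the next rule applies.
Among Salazar and Romero, by date of appointment to current position (earlier first): Salazar (Feb 5, 1999) before Romero (Apr 15, 2007).
Order: Eriksen, Harlow, Szabo, Espinoza, Leclerc, Sorensen, Drummond, Salazar, Romero.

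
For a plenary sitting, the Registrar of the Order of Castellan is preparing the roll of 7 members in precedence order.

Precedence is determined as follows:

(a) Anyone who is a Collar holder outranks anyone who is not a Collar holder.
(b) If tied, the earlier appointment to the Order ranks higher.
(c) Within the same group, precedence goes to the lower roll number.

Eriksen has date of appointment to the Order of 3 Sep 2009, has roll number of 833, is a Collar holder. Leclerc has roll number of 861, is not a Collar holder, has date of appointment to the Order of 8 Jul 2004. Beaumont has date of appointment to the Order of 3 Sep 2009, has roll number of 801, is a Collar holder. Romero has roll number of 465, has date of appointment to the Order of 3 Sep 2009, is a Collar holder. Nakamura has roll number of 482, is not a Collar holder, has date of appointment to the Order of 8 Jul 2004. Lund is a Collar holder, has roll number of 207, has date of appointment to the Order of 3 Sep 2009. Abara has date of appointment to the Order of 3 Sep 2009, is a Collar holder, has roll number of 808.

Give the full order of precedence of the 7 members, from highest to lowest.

By the first rule: Lund, Romero, Beaumont, Abara and Eriksen (each a Collar holder); then Nakamura and Leclerc (both not a Collar holder).
Lund, Romero, Beaumont, Abara and Eriksen all have date of appointment to the Order 3 Sep 2009, so the next rule applies.
Among Lund, Romero, Beaumont, Abara and Eriksen, by roll number (lower first): Lund (207) before Romero (465) before Beaumont (801) before Abara (808) before Eriksen (833).
Nakamura and Leclerc both have date of appointment to the Order 8 Jul 2004, so the next rule applies.
Among Nakamura and Leclerc, by roll number (lower first): Nakamura (482) before Leclerc (861).
Full order: Lund, Romero, Beaumont, Abara, Eriksen, Nakamura, Leclerc.

Lund, Romero, Beaumont, Abara, Eriksen, Nakamura, Leclerc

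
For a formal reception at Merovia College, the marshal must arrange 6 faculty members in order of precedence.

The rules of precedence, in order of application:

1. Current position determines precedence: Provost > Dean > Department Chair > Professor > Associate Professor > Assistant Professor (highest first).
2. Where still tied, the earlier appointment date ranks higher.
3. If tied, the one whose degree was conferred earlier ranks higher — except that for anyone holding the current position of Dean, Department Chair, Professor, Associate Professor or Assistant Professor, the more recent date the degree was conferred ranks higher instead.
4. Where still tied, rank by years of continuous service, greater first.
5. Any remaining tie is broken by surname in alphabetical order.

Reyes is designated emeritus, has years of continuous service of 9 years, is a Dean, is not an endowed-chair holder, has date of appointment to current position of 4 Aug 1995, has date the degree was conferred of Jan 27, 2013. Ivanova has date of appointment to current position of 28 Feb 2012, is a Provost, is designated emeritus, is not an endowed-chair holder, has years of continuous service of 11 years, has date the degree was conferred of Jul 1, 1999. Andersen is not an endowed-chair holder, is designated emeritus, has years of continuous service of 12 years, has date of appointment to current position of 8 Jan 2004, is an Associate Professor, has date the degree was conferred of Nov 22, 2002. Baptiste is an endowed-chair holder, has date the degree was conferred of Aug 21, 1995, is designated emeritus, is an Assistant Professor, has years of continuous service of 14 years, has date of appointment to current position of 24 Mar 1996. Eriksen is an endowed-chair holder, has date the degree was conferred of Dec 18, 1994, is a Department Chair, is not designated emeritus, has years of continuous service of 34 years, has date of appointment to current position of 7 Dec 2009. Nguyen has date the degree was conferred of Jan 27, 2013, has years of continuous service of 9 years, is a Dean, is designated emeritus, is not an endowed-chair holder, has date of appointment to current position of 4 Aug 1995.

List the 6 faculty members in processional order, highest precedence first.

By current position: Ivanova (Provost); then Nguyen and Reyes (Dean); then Eriksen (Department Chair); then Andersen (Associate Professor); then Baptiste (Assistant Professor).
Nguyen and Reyes both have date of appointment to current position 4 Aug 1995, so the next rule applies.
Nguyen and Reyes both have date the degree was conferred Jan 27, 2013, so the next rule applies.
Nguyen and Reyes both have years of continuous service 9 years, so the next rule applies.
Among Nguyen and Reyes, alphabetically by surname: Nguyen before Reyes.
Full order: Ivanova, Nguyen, Reyes, Eriksen, Andersen, Baptiste.

Ivanova, Nguyen, Reyes, Eriksen, Andersen, Baptiste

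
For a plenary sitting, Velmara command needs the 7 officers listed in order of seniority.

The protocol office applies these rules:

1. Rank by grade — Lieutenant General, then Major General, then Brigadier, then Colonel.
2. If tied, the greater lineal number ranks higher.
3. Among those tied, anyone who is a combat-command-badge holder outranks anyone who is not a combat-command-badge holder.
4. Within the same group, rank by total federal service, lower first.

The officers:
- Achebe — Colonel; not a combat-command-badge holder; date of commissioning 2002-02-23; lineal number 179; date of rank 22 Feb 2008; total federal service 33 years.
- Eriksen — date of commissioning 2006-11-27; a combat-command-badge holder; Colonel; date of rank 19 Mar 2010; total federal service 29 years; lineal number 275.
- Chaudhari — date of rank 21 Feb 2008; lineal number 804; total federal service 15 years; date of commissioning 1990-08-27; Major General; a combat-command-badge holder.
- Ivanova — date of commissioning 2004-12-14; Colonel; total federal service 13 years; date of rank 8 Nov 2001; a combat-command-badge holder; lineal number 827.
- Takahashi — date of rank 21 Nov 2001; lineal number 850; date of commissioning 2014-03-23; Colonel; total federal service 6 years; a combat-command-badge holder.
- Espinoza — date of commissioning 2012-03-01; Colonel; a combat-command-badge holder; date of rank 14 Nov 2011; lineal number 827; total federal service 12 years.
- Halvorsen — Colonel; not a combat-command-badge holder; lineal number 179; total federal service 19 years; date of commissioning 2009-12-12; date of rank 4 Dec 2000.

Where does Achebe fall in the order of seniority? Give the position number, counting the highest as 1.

7

By grade: Chaudhari (Major General); then Takahashi, Espinoza, Ivanova, Eriksen, Halvorsen and Achebe (Colonel).
Among Takahashi, Espinoza, Ivanova, Eriksen, Halvorsen and Achebe, by lineal number (higher first): Takahashi (850) before Espinoza and Ivanova (827) before Eriksen (275) before Halvorsen and Achebe (179).
Espinoza and Ivanova are each a combat-command-badge holder, so the next rule applies.
Among Espinoza and Ivanova, by total federal service (lower first): Espinoza (12 years) before Ivanova (13 years).
Halvorsen and Achebe are each not a combat-command-badge holder, so the next rule applies.
Among Halvorsen and Achebe, by total federal service (lower first): Halvorsen (19 years) before Achebe (33 years).
Order: Chaudhari, Takahashi, Espinoza, Ivanova, Eriksen, Halvorsen, Achebe. So position 7.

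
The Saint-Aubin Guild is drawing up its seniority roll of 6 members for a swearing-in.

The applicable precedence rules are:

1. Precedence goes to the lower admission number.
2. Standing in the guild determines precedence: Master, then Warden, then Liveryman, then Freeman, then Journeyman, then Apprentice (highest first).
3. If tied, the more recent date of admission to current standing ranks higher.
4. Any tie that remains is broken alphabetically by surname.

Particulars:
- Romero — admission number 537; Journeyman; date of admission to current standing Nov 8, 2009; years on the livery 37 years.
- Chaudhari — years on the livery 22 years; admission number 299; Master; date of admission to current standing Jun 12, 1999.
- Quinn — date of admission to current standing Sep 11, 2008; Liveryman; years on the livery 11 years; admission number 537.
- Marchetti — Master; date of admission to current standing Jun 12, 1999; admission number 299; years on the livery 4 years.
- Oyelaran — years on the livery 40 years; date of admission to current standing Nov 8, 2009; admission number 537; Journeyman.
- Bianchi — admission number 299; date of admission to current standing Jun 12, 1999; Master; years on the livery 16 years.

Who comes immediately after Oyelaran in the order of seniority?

By admission number (lower first): Bianchi, Chaudhari and Marchetti (each 299); then Quinn, Oyelaran and Romero (each 537).
Bianchi, Chaudhari and Marchetti are each Master, so the next rule applies.
Bianchi, Chaudhari and Marchetti all have date of admission to current standing Jun 12, 1999, so the next rule applies.
Among Bianchi, Chaudhari and Marchetti, alphabetically by surname: Bianchi before Chaudhari before Marchetti.
Among Quinn, Oyelaran and Romero, by standing in the guild: Quinn (Liveryman) before Oyelaran and Romero (Journeyman).
Oyelaran and Romero both have date of admission to current standing Nov 8, 2009, so the next rule applies.
Among Oyelaran and Romero, alphabetically by surname: Oyelaran before Romero.
Order: Bianchi, Chaudhari, Marchetti, Quinn, Oyelaran, Romero.

Romero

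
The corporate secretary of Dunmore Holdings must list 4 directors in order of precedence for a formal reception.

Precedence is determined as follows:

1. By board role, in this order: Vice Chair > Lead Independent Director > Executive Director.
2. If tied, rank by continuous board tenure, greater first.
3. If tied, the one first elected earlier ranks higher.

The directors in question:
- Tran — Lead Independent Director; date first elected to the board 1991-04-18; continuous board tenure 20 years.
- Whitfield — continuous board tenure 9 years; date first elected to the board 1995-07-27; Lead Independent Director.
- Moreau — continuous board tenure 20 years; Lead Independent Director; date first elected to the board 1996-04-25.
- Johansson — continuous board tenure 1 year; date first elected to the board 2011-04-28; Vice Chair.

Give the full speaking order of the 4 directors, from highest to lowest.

Johansson, Tran, Moreau, Whitfield

By board role: Johansson (Vice Chair); then Tran, Moreau and Whitfield (Lead Independent Director).
Among Tran, Moreau and Whitfield, by continuous board tenure (higher first): Tran and Moreau (20 years) before Whitfield (9 years).
Among Tran and Moreau, by date first elected to the board (earlier first): Tran (1991-04-18) before Moreau (1996-04-25).
Full order: Johansson, Tran, Moreau, Whitfield.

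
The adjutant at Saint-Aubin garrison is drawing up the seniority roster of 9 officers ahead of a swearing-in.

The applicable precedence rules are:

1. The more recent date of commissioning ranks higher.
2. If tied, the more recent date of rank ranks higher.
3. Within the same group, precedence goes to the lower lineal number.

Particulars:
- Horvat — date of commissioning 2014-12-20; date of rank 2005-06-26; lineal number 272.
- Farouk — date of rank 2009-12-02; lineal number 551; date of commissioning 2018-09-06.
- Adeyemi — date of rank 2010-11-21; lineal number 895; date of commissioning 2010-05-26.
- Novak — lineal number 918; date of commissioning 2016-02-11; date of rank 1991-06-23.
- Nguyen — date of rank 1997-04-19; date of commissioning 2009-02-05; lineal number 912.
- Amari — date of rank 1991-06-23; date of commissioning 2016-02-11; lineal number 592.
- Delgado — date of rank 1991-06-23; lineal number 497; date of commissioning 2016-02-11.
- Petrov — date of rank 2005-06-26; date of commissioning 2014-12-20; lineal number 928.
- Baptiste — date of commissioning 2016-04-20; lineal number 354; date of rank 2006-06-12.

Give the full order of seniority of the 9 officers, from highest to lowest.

By date of commissioning (later first): Farouk (2018-09-06); then Baptiste (2016-04-20); then Delgado, Amari and Novak (each 2016-02-11); then Horvat and Petrov (both 2014-12-20); then Adeyemi (2010-05-26); then Nguyen (2009-02-05).
Delgado, Amari and Novak all have date of rank 1991-06-23, so the next rule applies.
Among Delgado, Amari and Novak, by lineal number (lower first): Delgado (497) before Amari (592) before Novak (918).
Horvat and Petrov both have date of rank 2005-06-26, so the next rule applies.
Among Horvat and Petrov, by lineal number (lower first): Horvat (272) before Petrov (928).
Full order: Farouk, Baptiste, Delgado, Amari, Novak, Horvat, Petrov, Adeyemi, Nguyen.

Farouk, Baptiste, Delgado, Amari, Novak, Horvat, Petrov, Adeyemi, Nguyen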